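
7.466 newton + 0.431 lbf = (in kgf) 7.466 newton = 7.466 N. 1 lbf = 4.4482216 N, so 0.431 lbf = 0.431 * 4.4482216 = 1.9171835 N. Sum: 7.466 + 1.9171835 = 9.3831835 N. 1 kgf = 9.80665 N, so 9.3831835 N = 9.3831835 / 9.80665 = 0.95681844 kgf ≈ 0.9568 kgf (4 s.f.). Final answer: 0.9568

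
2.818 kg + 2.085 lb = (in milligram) 3.764e+06. Check: 2.818 kg is already in kg. 1 lb = 0.45359237 kg, so 2.085 lb = 2.085 * 0.45359237 = 0.94574009 kg. Sum: 2.818 + 0.94574009 = 3.7637401 kg. 1 milligram = 1e-06 kg, so 3.7637401 kg = 3.7637401 / 1e-06 = 3763740.1 milligram ≈ 3.764e+06 milligram (4 s.f.).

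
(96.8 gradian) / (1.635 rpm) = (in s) 8.881. Check: 1 gradian = 0.015707963 rad, so 96.8 gradian = 96.8 * 0.015707963 = 1.5205308 rad. 1 rpm = 0.10471976 rad/s, so 1.635 rpm = 1.635 * 0.10471976 = 0.1712168 rad/s. Combine: 1.5205308 rad / 0.1712168 rad/s = 8.8807339 s. Result: 8.8807339 s ≈ 8.881 s (4 s.f.).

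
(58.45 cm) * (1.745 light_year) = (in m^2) 1 cm = 0.01 m, so 58.45 cm = 58.45 * 0.01 = 0.5845 m. 1 light_year = 9.4607305e+15 m, so 1.745 light_year = 1.745 * 9.4607305e+15 = 1.6508975e+16 m. Combine: 0.5845 m * 1.6508975e+16 m = 9.6494957e+15 m^2. Result: 9.6494957e+15 m^2 ≈ 9.649e+15 m^2 (4 s.f.). Final answer: 9.649e+15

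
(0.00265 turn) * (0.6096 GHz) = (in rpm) 9.693e+07. Check: 1 turn = 6.2831853 rad, so 0.00265 turn = 0.00265 * 6.2831853 = 0.016650441 rad. 1 GHz = 1e+09 Hz, so 0.6096 GHz = 0.6096 * 1e+09 = 6.096e+08 Hz. Combine: 0.016650441 rad * 6.096e+08 Hz = 10150109 rad/s. 1 rpm = 0.10471976 rad/s, so 10150109 rad/s = 10150109 / 0.10471976 = 96926400 rpm ≈ 9.693e+07 rpm (4 s.f.).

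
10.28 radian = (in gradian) 10.28 radian = 10.28 rad. 1 gradian = 0.015707963 rad, so 10.28 rad = 10.28 / 0.015707963 = 654.44513 gradian ≈ 654.4 gradian (4 s.f.). Final answer: 654.4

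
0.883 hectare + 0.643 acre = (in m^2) 1 hectare = 10000 m^2, so 0.883 hectare = 0.883 * 10000 = 8830 m^2. 1 acre = 4046.8564 m^2, so 0.643 acre = 0.643 * 4046.8564 = 2602.1287 m^2. Sum: 8830 + 2602.1287 = 11432.129 m^2. Result: 11432.129 m^2 ≈ 1.143e+04 m^2 (4 s.f.). Final answer: 1.143e+04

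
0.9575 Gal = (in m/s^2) 0.009575. Check: 1 Gal = 0.01 m/s^2, so 0.9575 Gal = 0.9575 * 0.01 = 0.009575 m/s^2. Result: 0.009575 m/s^2.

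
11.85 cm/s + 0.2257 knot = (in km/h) 0.8446. Check: 1 cm/s = 0.01 m/s, so 11.85 cm/s = 11.85 * 0.01 = 0.1185 m/s. 1 knot = 0.51444444 m/s, so 0.2257 knot = 0.2257 * 0.51444444 = 0.11611011 m/s. Sum: 0.1185 + 0.11611011 = 0.23461011 m/s. 1 km/h = 0.27777778 m/s, so 0.23461011 m/s = 0.23461011 / 0.27777778 = 0.8445964 km/h ≈ 0.8446 km/h (4 s.f.).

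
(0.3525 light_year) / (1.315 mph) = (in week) 1 light_year = 9.4607305e+15 m, so 0.3525 light_year = 0.3525 * 9.4607305e+15 = 3.3349075e+15 m. 1 mph = 0.44704 m/s, so 1.315 mph = 1.315 * 0.44704 = 0.5878576 m/s. Combine: 3.3349075e+15 m / 0.5878576 m/s = 5.6729852e+15 s. 1 week = 604800 s, so 5.6729852e+15 s = 5.6729852e+15 / 604800 = 9.3799359e+09 week ≈ 9.38e+09 week (4 s.f.). Final answer: 9.38e+09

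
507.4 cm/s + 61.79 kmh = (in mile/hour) 49.74. Check: 1 cm/s = 0.01 m/s, so 507.4 cm/s = 507.4 * 0.01 = 5.074 m/s. 1 kmh = 0.27777778 m/s, so 61.79 kmh = 61.79 * 0.27777778 = 17.163889 m/s. Sum: 5.074 + 17.163889 = 22.237889 m/s. 1 mile/hour = 0.44704 m/s, so 22.237889 m/s = 22.237889 / 0.44704 = 49.744741 mile/hour ≈ 49.74 mile/hour (4 s.f.).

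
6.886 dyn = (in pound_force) 1 dyn = 1e-05 N, so 6.886 dyn = 6.886 * 1e-05 = 6.886e-05 N. 1 pound_force = 4.4482216 N, so 6.886e-05 N = 6.886e-05 / 4.4482216 = 1.5480344e-05 pound_force ≈ 1.548e-05 pound_force (4 s.f.). Final answer: 1.548e-05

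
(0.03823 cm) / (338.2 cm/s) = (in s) 1 cm = 0.01 m, so 0.03823 cm = 0.03823 * 0.01 = 0.0003823 m. 1 cm/s = 0.01 m/s, so 338.2 cm/s = 338.2 * 0.01 = 3.382 m/s. Combine: 0.0003823 m / 3.382 m/s = 0.00011303962 s. Result: 0.00011303962 s ≈ 0.000113 s (4 s.f.). Final answer: 0.000113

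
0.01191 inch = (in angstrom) 3.025e+06. Check: 1 inch = 0.0254 m, so 0.01191 inch = 0.01191 * 0.0254 = 0.000302514 m. 1 angstrom = 1e-10 m, so 0.000302514 m = 0.000302514 / 1e-10 = 3025140 angstrom ≈ 3.025e+06 angstrom (4 s.f.).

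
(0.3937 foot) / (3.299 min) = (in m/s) 0.0006062. Check: 1 foot = 0.3048 m, so 0.3937 foot = 0.3937 * 0.3048 = 0.11999976 m. 1 min = 60 s, so 3.299 min = 3.299 * 60 = 197.94 s. Combine: 0.11999976 m / 197.94 s = 0.0006062431 m/s. Result: 0.0006062431 m/s ≈ 0.0006062 m/s (4 s.f.).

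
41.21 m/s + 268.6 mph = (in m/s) 41.21 m/s is already in m/s. 1 mph = 0.44704 m/s, so 268.6 mph = 268.6 * 0.44704 = 120.07494 m/s. Sum: 41.21 + 120.07494 = 161.28494 m/s. Result: 161.28494 m/s ≈ 161.3 m/s (4 s.f.). Final answer: 161.3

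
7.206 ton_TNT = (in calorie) 1 ton_TNT = 4.184e+09 J, so 7.206 ton_TNT = 7.206 * 4.184e+09 = 3.0149904e+10 J. 1 calorie = 4.184 J, so 3.0149904e+10 J = 3.0149904e+10 / 4.184 = 7.206e+09 calorie. Final answer: 7.206e+09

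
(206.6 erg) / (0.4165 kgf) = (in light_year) 1 erg = 1e-07 J, so 206.6 erg = 206.6 * 1e-07 = 2.066e-05 J. 1 kgf = 9.80665 N, so 0.4165 kgf = 0.4165 * 9.80665 = 4.0844697 N. Combine: 2.066e-05 J / 4.0844697 N = 5.0581841e-06 m. 1 light_year = 9.4607305e+15 m, so 5.0581841e-06 m = 5.0581841e-06 / 9.4607305e+15 = 5.3465049e-22 light_year ≈ 5.347e-22 light_year (4 s.f.). Final answer: 5.347e-22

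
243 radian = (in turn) 243 radian = 243 rad. 1 turn = 6.2831853 rad, so 243 rad = 243 / 6.2831853 = 38.674651 turn ≈ 38.67 turn (4 s.f.). Final answer: 38.67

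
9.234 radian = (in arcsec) 1.905e+06. Check: 9.234 radian = 9.234 rad. 1 arcsec = 4.8481368e-06 rad, so 9.234 rad = 9.234 / 4.8481368e-06 = 1904649.2 arcsec ≈ 1.905e+06 arcsec (4 s.f.).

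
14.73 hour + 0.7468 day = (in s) 1.176e+05. Check: 1 hour = 3600 s, so 14.73 hour = 14.73 * 3600 = 53028 s. 1 day = 86400 s, so 0.7468 day = 0.7468 * 86400 = 64523.52 s. Sum: 53028 + 64523.52 = 117551.52 s. Result: 117551.52 s ≈ 1.176e+05 s (4 s.f.).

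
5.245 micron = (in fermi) 5.245e+09. Check: 1 micron = 1e-06 m, so 5.245 micron = 5.245 * 1e-06 = 5.245e-06 m. 1 fermi = 1e-15 m, so 5.245e-06 m = 5.245e-06 / 1e-15 = 5.245e+09 fermi.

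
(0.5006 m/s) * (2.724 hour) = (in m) 4909. Check: 0.5006 m/s is already in m/s. 1 hour = 3600 s, so 2.724 hour = 2.724 * 3600 = 9806.4 s. Combine: 0.5006 m/s * 9806.4 s = 4909.0838 m. Result: 4909.0838 m ≈ 4909 m (4 s.f.).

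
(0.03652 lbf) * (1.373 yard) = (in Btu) 0.0001933. Check: 1 lbf = 4.4482216 N, so 0.03652 lbf = 0.03652 * 4.4482216 = 0.16244905 N. 1 yard = 0.9144 m, so 1.373 yard = 1.373 * 0.9144 = 1.2554712 m. Combine: 0.16244905 N * 1.2554712 m = 0.20395011 J. 1 Btu = 1055.0559 J, so 0.20395011 J = 0.20395011 / 1055.0559 = 0.0001933074 Btu ≈ 0.0001933 Btu (4 s.f.).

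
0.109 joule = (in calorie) 0.109 joule = 0.109 J. 1 calorie = 4.184 J, so 0.109 J = 0.109 / 4.184 = 0.026051625 calorie ≈ 0.02605 calorie (4 s.f.). Final answer: 0.02605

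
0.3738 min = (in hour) 1 min = 60 s, so 0.3738 min = 0.3738 * 60 = 22.428 s. 1 hour = 3600 s, so 22.428 s = 22.428 / 3600 = 0.00623 hour. Final answer: 0.00623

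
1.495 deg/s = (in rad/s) 0.02609. Check: 1 deg/s = 0.017453293 rad/s, so 1.495 deg/s = 1.495 * 0.017453293 = 0.026092672 rad/s. Result: 0.026092672 rad/s ≈ 0.02609 rad/s (4 s.f.).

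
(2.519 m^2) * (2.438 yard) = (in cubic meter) 5.616. Check: 2.519 m^2 is already in m^2. 1 yard = 0.9144 m, so 2.438 yard = 2.438 * 0.9144 = 2.2293072 m. Combine: 2.519 m^2 * 2.2293072 m = 5.6156248 m^3. 5.6156248 m^3 = 5.6156248 cubic meter ≈ 5.616 cubic meter (4 s.f.).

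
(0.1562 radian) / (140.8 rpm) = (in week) 1.752e-08. Check: 0.1562 radian = 0.1562 rad. 1 rpm = 0.10471976 rad/s, so 140.8 rpm = 140.8 * 0.10471976 = 14.744542 rad/s. Combine: 0.1562 rad / 14.744542 rad/s = 0.010593751 s. 1 week = 604800 s, so 0.010593751 s = 0.010593751 / 604800 = 1.7516123e-08 week ≈ 1.752e-08 week (4 s.f.).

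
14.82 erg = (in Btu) 1 erg = 1e-07 J, so 14.82 erg = 14.82 * 1e-07 = 1.482e-06 J. 1 Btu = 1055.0559 J, so 1.482e-06 J = 1.482e-06 / 1055.0559 = 1.404665e-09 Btu ≈ 1.405e-09 Btu (4 s.f.). Final answer: 1.405e-09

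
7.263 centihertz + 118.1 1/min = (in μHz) 2.041e+06. Check: 1 centihertz = 0.01 Hz, so 7.263 centihertz = 7.263 * 0.01 = 0.07263 Hz. 1 1/min = 0.016666667 Hz, so 118.1 1/min = 118.1 * 0.016666667 = 1.9683333 Hz. Sum: 0.07263 + 1.9683333 = 2.0409633 Hz. 1 μHz = 1e-06 Hz, so 2.0409633 Hz = 2.0409633 / 1e-06 = 2040963.3 μHz ≈ 2.041e+06 μHz (4 s.f.).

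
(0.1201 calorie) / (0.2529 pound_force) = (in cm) 1 calorie = 4.184 J, so 0.1201 calorie = 0.1201 * 4.184 = 0.5024984 J. 1 pound_force = 4.4482216 N, so 0.2529 pound_force = 0.2529 * 4.4482216 = 1.1249552 N. Combine: 0.5024984 J / 1.1249552 N = 0.44668301 m. 1 cm = 0.01 m, so 0.44668301 m = 0.44668301 / 0.01 = 44.668301 cm ≈ 44.67 cm (4 s.f.). Final answer: 44.67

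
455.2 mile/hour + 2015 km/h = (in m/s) 763.2. Check: 1 mile/hour = 0.44704 m/s, so 455.2 mile/hour = 455.2 * 0.44704 = 203.49261 m/s. 1 km/h = 0.27777778 m/s, so 2015 km/h = 2015 * 0.27777778 = 559.72222 m/s. Sum: 203.49261 + 559.72222 = 763.21483 m/s. Result: 763.21483 m/s ≈ 763.2 m/s (4 s.f.).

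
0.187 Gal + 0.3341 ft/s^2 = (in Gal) 10.37. Check: 1 Gal = 0.01 m/s^2, so 0.187 Gal = 0.187 * 0.01 = 0.00187 m/s^2. 1 ft/s^2 = 0.3048 m/s^2, so 0.3341 ft/s^2 = 0.3341 * 0.3048 = 0.10183368 m/s^2. Sum: 0.00187 + 0.10183368 = 0.10370368 m/s^2. 1 Gal = 0.01 m/s^2, so 0.10370368 m/s^2 = 0.10370368 / 0.01 = 10.370368 Gal ≈ 10.37 Gal (4 s.f.).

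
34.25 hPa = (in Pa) 3425. Check: 1 hPa = 100 Pa, so 34.25 hPa = 34.25 * 100 = 3425 Pa. Result: 3425 Pa.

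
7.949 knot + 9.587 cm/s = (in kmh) 15.07. Check: 1 knot = 0.51444444 m/s, so 7.949 knot = 7.949 * 0.51444444 = 4.0893189 m/s. 1 cm/s = 0.01 m/s, so 9.587 cm/s = 9.587 * 0.01 = 0.09587 m/s. Sum: 4.0893189 + 0.09587 = 4.1851889 m/s. 1 kmh = 0.27777778 m/s, so 4.1851889 m/s = 4.1851889 / 0.27777778 = 15.06668 kmh ≈ 15.07 kmh (4 s.f.).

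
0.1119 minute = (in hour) 1 minute = 60 s, so 0.1119 minute = 0.1119 * 60 = 6.714 s. 1 hour = 3600 s, so 6.714 s = 6.714 / 3600 = 0.001865 hour. Final answer: 0.001865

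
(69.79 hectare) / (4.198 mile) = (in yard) 113. Check: 1 hectare = 10000 m^2, so 69.79 hectare = 69.79 * 10000 = 697900 m^2. 1 mile = 1609.344 m, so 4.198 mile = 4.198 * 1609.344 = 6756.0261 m. Combine: 697900 m^2 / 6756.0261 m = 103.30037 m. 1 yard = 0.9144 m, so 103.30037 m = 103.30037 / 0.9144 = 112.97066 yard ≈ 113 yard (4 s.f.).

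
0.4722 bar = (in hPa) 472.2. Check: 1 bar = 100000 Pa, so 0.4722 bar = 0.4722 * 100000 = 47220 Pa. 1 hPa = 100 Pa, so 47220 Pa = 47220 / 100 = 472.2 hPa.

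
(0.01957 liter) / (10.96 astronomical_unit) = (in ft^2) 1 liter = 0.001 m^3, so 0.01957 liter = 0.01957 * 0.001 = 1.957e-05 m^3. 1 astronomical_unit = 1.4959787e+11 m, so 10.96 astronomical_unit = 10.96 * 1.4959787e+11 = 1.6395927e+12 m. Combine: 1.957e-05 m^3 / 1.6395927e+12 m = 1.1935891e-17 m^2. 1 ft^2 = 0.09290304 m^2, so 1.1935891e-17 m^2 = 1.1935891e-17 / 0.09290304 = 1.2847687e-16 ft^2 ≈ 1.285e-16 ft^2 (4 s.f.). Final answer: 1.285e-16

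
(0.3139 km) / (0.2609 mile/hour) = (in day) 1 km = 1000 m, so 0.3139 km = 0.3139 * 1000 = 313.9 m. 1 mile/hour = 0.44704 m/s, so 0.2609 mile/hour = 0.2609 * 0.44704 = 0.11663274 m/s. Combine: 313.9 m / 0.11663274 m/s = 2691.3542 s. 1 day = 86400 s, so 2691.3542 s = 2691.3542 / 86400 = 0.031149932 day ≈ 0.03115 day (4 s.f.). Final answer: 0.03115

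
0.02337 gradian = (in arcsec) 75.72. Check: 1 gradian = 0.015707963 rad, so 0.02337 gradian = 0.02337 * 0.015707963 = 0.0003670951 rad. 1 arcsec = 4.8481368e-06 rad, so 0.0003670951 rad = 0.0003670951 / 4.8481368e-06 = 75.7188 arcsec ≈ 75.72 arcsec (4 s.f.).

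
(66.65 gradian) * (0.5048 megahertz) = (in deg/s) 3.028e+07. Check: 1 gradian = 0.015707963 rad, so 66.65 gradian = 66.65 * 0.015707963 = 1.0469358 rad. 1 megahertz = 1000000 Hz, so 0.5048 megahertz = 0.5048 * 1000000 = 504800 Hz. Combine: 1.0469358 rad * 504800 Hz = 528493.17 rad/s. 1 deg/s = 0.017453293 rad/s, so 528493.17 rad/s = 528493.17 / 0.017453293 = 30280428 deg/s ≈ 3.028e+07 deg/s (4 s.f.).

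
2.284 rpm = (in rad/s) 1 rpm = 0.10471976 rad/s, so 2.284 rpm = 2.284 * 0.10471976 = 0.23917992 rad/s. Result: 0.23917992 rad/s ≈ 0.2392 rad/s (4 s.f.). Final answer: 0.2392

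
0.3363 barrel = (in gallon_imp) 1 barrel = 0.15898729 m^3, so 0.3363 barrel = 0.3363 * 0.15898729 = 0.053467427 m^3. 1 gallon_imp = 0.00454609 m^3, so 0.053467427 m^3 = 0.053467427 / 0.00454609 = 11.76119 gallon_imp ≈ 11.76 gallon_imp (4 s.f.). Final answer: 11.76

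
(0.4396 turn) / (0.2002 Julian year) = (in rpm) 1 turn = 6.2831853 rad, so 0.4396 turn = 0.4396 * 6.2831853 = 2.7620883 rad. 1 Julian year = 31557600 s, so 0.2002 Julian year = 0.2002 * 31557600 = 6317831.5 s. Combine: 2.7620883 rad / 6317831.5 s = 4.3718929e-07 rad/s. 1 rpm = 0.10471976 rad/s, so 4.3718929e-07 rad/s = 4.3718929e-07 / 0.10471976 = 4.1748502e-06 rpm ≈ 4.175e-06 rpm (4 s.f.). Final answer: 4.175e-06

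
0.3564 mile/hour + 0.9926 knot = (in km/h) 1 mile/hour = 0.44704 m/s, so 0.3564 mile/hour = 0.3564 * 0.44704 = 0.15932506 m/s. 1 knot = 0.51444444 m/s, so 0.9926 knot = 0.9926 * 0.51444444 = 0.51063756 m/s. Sum: 0.15932506 + 0.51063756 = 0.66996261 m/s. 1 km/h = 0.27777778 m/s, so 0.66996261 m/s = 0.66996261 / 0.27777778 = 2.4118654 km/h ≈ 2.412 km/h (4 s.f.). Final answer: 2.412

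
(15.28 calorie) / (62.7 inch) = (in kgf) 4.093. Check: 1 calorie = 4.184 J, so 15.28 calorie = 15.28 * 4.184 = 63.93152 J. 1 inch = 0.0254 m, so 62.7 inch = 62.7 * 0.0254 = 1.59258 m. Combine: 63.93152 J / 1.59258 m = 40.143365 N. 1 kgf = 9.80665 N, so 40.143365 N = 40.143365 / 9.80665 = 4.093484 kgf ≈ 4.093 kgf (4 s.f.).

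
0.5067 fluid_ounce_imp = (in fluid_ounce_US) 0.4868. Check: 1 fluid_ounce_imp = 2.8413063e-05 m^3, so 0.5067 fluid_ounce_imp = 0.5067 * 2.8413063e-05 = 1.4396899e-05 m^3. 1 fluid_ounce_US = 2.957353e-05 m^3, so 1.4396899e-05 m^3 = 1.4396899e-05 / 2.957353e-05 = 0.48681706 fluid_ounce_US ≈ 0.4868 fluid_ounce_US (4 s.f.).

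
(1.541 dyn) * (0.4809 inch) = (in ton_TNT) 4.499e-17. Check: 1 dyn = 1e-05 N, so 1.541 dyn = 1.541 * 1e-05 = 1.541e-05 N. 1 inch = 0.0254 m, so 0.4809 inch = 0.4809 * 0.0254 = 0.01221486 m. Combine: 1.541e-05 N * 0.01221486 m = 1.8823099e-07 J. 1 ton_TNT = 4.184e+09 J, so 1.8823099e-07 J = 1.8823099e-07 / 4.184e+09 = 4.4988287e-17 ton_TNT ≈ 4.499e-17 ton_TNT (4 s.f.).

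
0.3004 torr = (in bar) 1 torr = 133.32237 Pa, so 0.3004 torr = 0.3004 * 133.32237 = 40.050039 Pa. 1 bar = 100000 Pa, so 40.050039 Pa = 40.050039 / 100000 = 0.00040050039 bar ≈ 0.0004005 bar (4 s.f.). Final answer: 0.0004005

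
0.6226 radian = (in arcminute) 0.6226 radian = 0.6226 rad. 1 arcminute = 0.00029088821 rad, so 0.6226 rad = 0.6226 / 0.00029088821 = 2140.3411 arcminute ≈ 2140 arcminute (4 s.f.). Final answer: 2140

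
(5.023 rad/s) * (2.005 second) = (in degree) 5.023 rad/s is already in rad/s. 2.005 second = 2.005 s. Combine: 5.023 rad/s * 2.005 s = 10.071115 rad. 1 degree = 0.017453293 rad, so 10.071115 rad = 10.071115 / 0.017453293 = 577.03238 degree ≈ 577 degree (4 s.f.). Final answer: 577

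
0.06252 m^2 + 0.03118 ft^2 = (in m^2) 0.06542. Check: 0.06252 m^2 is already in m^2. 1 ft^2 = 0.09290304 m^2, so 0.03118 ft^2 = 0.03118 * 0.09290304 = 0.0028967168 m^2. Sum: 0.06252 + 0.0028967168 = 0.065416717 m^2. Result: 0.065416717 m^2 ≈ 0.06542 m^2 (4 s.f.).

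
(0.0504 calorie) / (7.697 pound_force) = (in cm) 1 calorie = 4.184 J, so 0.0504 calorie = 0.0504 * 4.184 = 0.2108736 J. 1 pound_force = 4.4482216 N, so 7.697 pound_force = 7.697 * 4.4482216 = 34.237962 N. Combine: 0.2108736 J / 34.237962 N = 0.0061590582 m. 1 cm = 0.01 m, so 0.0061590582 m = 0.0061590582 / 0.01 = 0.61590582 cm ≈ 0.6159 cm (4 s.f.). Final answer: 0.6159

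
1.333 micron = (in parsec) 1 micron = 1e-06 m, so 1.333 micron = 1.333 * 1e-06 = 1.333e-06 m. 1 parsec = 3.0856776e+16 m, so 1.333e-06 m = 1.333e-06 / 3.0856776e+16 = 4.3199588e-23 parsec ≈ 4.32e-23 parsec (4 s.f.). Final answer: 4.32e-23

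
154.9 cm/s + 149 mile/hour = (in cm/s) 6816. Check: 1 cm/s = 0.01 m/s, so 154.9 cm/s = 154.9 * 0.01 = 1.549 m/s. 1 mile/hour = 0.44704 m/s, so 149 mile/hour = 149 * 0.44704 = 66.60896 m/s. Sum: 1.549 + 66.60896 = 68.15796 m/s. 1 cm/s = 0.01 m/s, so 68.15796 m/s = 68.15796 / 0.01 = 6815.796 cm/s ≈ 6816 cm/s (4 s.f.).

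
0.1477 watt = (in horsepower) 0.0001981. Check: 0.1477 watt = 0.1477 W. 1 horsepower = 745.69987 W, so 0.1477 W = 0.1477 / 745.69987 = 0.00019806896 horsepower ≈ 0.0001981 horsepower (4 s.f.).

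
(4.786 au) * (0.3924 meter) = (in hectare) 1 au = 1.4959787e+11 m, so 4.786 au = 4.786 * 1.4959787e+11 = 7.1597541e+11 m. 0.3924 meter = 0.3924 m. Combine: 7.1597541e+11 m * 0.3924 m = 2.8094875e+11 m^2. 1 hectare = 10000 m^2, so 2.8094875e+11 m^2 = 2.8094875e+11 / 10000 = 28094875 hectare ≈ 2.809e+07 hectare (4 s.f.). Final answer: 2.809e+07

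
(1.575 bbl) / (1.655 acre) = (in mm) 0.03739. Check: 1 bbl = 0.15898729 m^3, so 1.575 bbl = 1.575 * 0.15898729 = 0.25040499 m^3. 1 acre = 4046.8564 m^2, so 1.655 acre = 1.655 * 4046.8564 = 6697.5474 m^2. Combine: 0.25040499 m^3 / 6697.5474 m^2 = 3.7387565e-05 m. 1 mm = 0.001 m, so 3.7387565e-05 m = 3.7387565e-05 / 0.001 = 0.037387565 mm ≈ 0.03739 mm (4 s.f.).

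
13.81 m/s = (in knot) 26.84. Check: 1 knot = 0.51444444 m/s, so 13.81 m/s = 13.81 / 0.51444444 = 26.844492 knot ≈ 26.84 knot (4 s.f.).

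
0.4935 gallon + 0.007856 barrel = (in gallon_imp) 0.6857. Check: 1 gallon = 0.0037854118 m^3, so 0.4935 gallon = 0.4935 * 0.0037854118 = 0.0018681007 m^3. 1 barrel = 0.15898729 m^3, so 0.007856 barrel = 0.007856 * 0.15898729 = 0.0012490042 m^3. Sum: 0.0018681007 + 0.0012490042 = 0.0031171049 m^3. 1 gallon_imp = 0.00454609 m^3, so 0.0031171049 m^3 = 0.0031171049 / 0.00454609 = 0.68566722 gallon_imp ≈ 0.6857 gallon_imp (4 s.f.).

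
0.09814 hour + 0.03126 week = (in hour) 5.35. Check: 1 hour = 3600 s, so 0.09814 hour = 0.09814 * 3600 = 353.304 s. 1 week = 604800 s, so 0.03126 week = 0.03126 * 604800 = 18906.048 s. Sum: 353.304 + 18906.048 = 19259.352 s. 1 hour = 3600 s, so 19259.352 s = 19259.352 / 3600 = 5.34982 hour ≈ 5.35 hour (4 s.f.).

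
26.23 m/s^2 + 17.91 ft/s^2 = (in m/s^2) 26.23 m/s^2 is already in m/s^2. 1 ft/s^2 = 0.3048 m/s^2, so 17.91 ft/s^2 = 17.91 * 0.3048 = 5.458968 m/s^2. Sum: 26.23 + 5.458968 = 31.688968 m/s^2. Result: 31.688968 m/s^2 ≈ 31.69 m/s^2 (4 s.f.). Final answer: 31.69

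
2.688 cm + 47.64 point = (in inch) 1 cm = 0.01 m, so 2.688 cm = 2.688 * 0.01 = 0.02688 m. 1 point = 0.00035277778 m, so 47.64 point = 47.64 * 0.00035277778 = 0.016806333 m. Sum: 0.02688 + 0.016806333 = 0.043686333 m. 1 inch = 0.0254 m, so 0.043686333 m = 0.043686333 / 0.0254 = 1.7199344 inch ≈ 1.72 inch (4 s.f.). Final answer: 1.72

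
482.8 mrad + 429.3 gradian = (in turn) 1.15. Check: 1 mrad = 0.001 rad, so 482.8 mrad = 482.8 * 0.001 = 0.4828 rad. 1 gradian = 0.015707963 rad, so 429.3 gradian = 429.3 * 0.015707963 = 6.7434286 rad. Sum: 0.4828 + 6.7434286 = 7.2262286 rad. 1 turn = 6.2831853 rad, so 7.2262286 rad = 7.2262286 / 6.2831853 = 1.15009 turn ≈ 1.15 turn (4 s.f.).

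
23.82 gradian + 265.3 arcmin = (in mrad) 451.3. Check: 1 gradian = 0.015707963 rad, so 23.82 gradian = 23.82 * 0.015707963 = 0.37416369 rad. 1 arcmin = 0.00029088821 rad, so 265.3 arcmin = 265.3 * 0.00029088821 = 0.077172642 rad. Sum: 0.37416369 + 0.077172642 = 0.45133633 rad. 1 mrad = 0.001 rad, so 0.45133633 rad = 0.45133633 / 0.001 = 451.33633 mrad ≈ 451.3 mrad (4 s.f.).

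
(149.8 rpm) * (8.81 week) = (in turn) 1.33e+07. Check: 1 rpm = 0.10471976 rad/s, so 149.8 rpm = 149.8 * 0.10471976 = 15.687019 rad/s. 1 week = 604800 s, so 8.81 week = 8.81 * 604800 = 5328288 s. Combine: 15.687019 rad/s * 5328288 s = 83584957 rad. 1 turn = 6.2831853 rad, so 83584957 rad = 83584957 / 6.2831853 = 13302959 turn ≈ 1.33e+07 turn (4 s.f.).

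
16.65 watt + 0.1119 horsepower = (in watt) 16.65 watt = 16.65 W. 1 horsepower = 745.69987 W, so 0.1119 horsepower = 0.1119 * 745.69987 = 83.443816 W. Sum: 16.65 + 83.443816 = 100.09382 W. 100.09382 W = 100.09382 watt ≈ 100.1 watt (4 s.f.). Final answer: 100.1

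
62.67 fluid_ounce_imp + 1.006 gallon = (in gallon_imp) 1.229. Check: 1 fluid_ounce_imp = 2.8413063e-05 m^3, so 62.67 fluid_ounce_imp = 62.67 * 2.8413063e-05 = 0.0017806466 m^3. 1 gallon = 0.0037854118 m^3, so 1.006 gallon = 1.006 * 0.0037854118 = 0.0038081243 m^3. Sum: 0.0017806466 + 0.0038081243 = 0.0055887709 m^3. 1 gallon_imp = 0.00454609 m^3, so 0.0055887709 m^3 = 0.0055887709 / 0.00454609 = 1.2293577 gallon_imp ≈ 1.229 gallon_imp (4 s.f.).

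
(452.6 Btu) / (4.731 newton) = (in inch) 3.974e+06. Check: 1 Btu = 1055.0559 J, so 452.6 Btu = 452.6 * 1055.0559 = 477518.28 J. 4.731 newton = 4.731 N. Combine: 477518.28 J / 4.731 N = 100933.9 m. 1 inch = 0.0254 m, so 100933.9 m = 100933.9 / 0.0254 = 3973775.6 inch ≈ 3.974e+06 inch (4 s.f.).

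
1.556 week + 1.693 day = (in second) 1 week = 604800 s, so 1.556 week = 1.556 * 604800 = 941068.8 s. 1 day = 86400 s, so 1.693 day = 1.693 * 86400 = 146275.2 s. Sum: 941068.8 + 146275.2 = 1087344 s. 1087344 s = 1087344 second ≈ 1.087e+06 second (4 s.f.). Final answer: 1.087e+06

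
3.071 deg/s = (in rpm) 1 deg/s = 0.017453293 rad/s, so 3.071 deg/s = 3.071 * 0.017453293 = 0.053599061 rad/s. 1 rpm = 0.10471976 rad/s, so 0.053599061 rad/s = 0.053599061 / 0.10471976 = 0.51183333 rpm ≈ 0.5118 rpm (4 s.f.). Final answer: 0.5118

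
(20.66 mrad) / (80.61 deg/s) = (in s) 1 mrad = 0.001 rad, so 20.66 mrad = 20.66 * 0.001 = 0.02066 rad. 1 deg/s = 0.017453293 rad/s, so 80.61 deg/s = 80.61 * 0.017453293 = 1.4069099 rad/s. Combine: 0.02066 rad / 1.4069099 rad/s = 0.014684664 s. Result: 0.014684664 s ≈ 0.01468 s (4 s.f.). Final answer: 0.01468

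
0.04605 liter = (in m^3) 4.605e-05. Check: 1 liter = 0.001 m^3, so 0.04605 liter = 0.04605 * 0.001 = 4.605e-05 m^3. Result: 4.605e-05 m^3.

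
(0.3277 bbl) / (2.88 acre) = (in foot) 1 bbl = 0.15898729 m^3, so 0.3277 bbl = 0.3277 * 0.15898729 = 0.052100137 m^3. 1 acre = 4046.8564 m^2, so 2.88 acre = 2.88 * 4046.8564 = 11654.946 m^2. Combine: 0.052100137 m^3 / 11654.946 m^2 = 4.4702167e-06 m. 1 foot = 0.3048 m, so 4.4702167e-06 m = 4.4702167e-06 / 0.3048 = 1.4666065e-05 foot ≈ 1.467e-05 foot (4 s.f.). Final answer: 1.467e-05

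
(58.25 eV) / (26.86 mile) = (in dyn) 1 eV = 1.6021766e-19 J, so 58.25 eV = 58.25 * 1.6021766e-19 = 9.3326789e-18 J. 1 mile = 1609.344 m, so 26.86 mile = 26.86 * 1609.344 = 43226.98 m. Combine: 9.3326789e-18 J / 43226.98 m = 2.158994e-22 N. 1 dyn = 1e-05 N, so 2.158994e-22 N = 2.158994e-22 / 1e-05 = 2.158994e-17 dyn ≈ 2.159e-17 dyn (4 s.f.). Final answer: 2.159e-17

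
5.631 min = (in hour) 0.09385. Check: 1 min = 60 s, so 5.631 min = 5.631 * 60 = 337.86 s. 1 hour = 3600 s, so 337.86 s = 337.86 / 3600 = 0.09385 hour.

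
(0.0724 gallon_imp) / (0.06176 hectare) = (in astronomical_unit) 3.562e-18. Check: 1 gallon_imp = 0.00454609 m^3, so 0.0724 gallon_imp = 0.0724 * 0.00454609 = 0.00032913692 m^3. 1 hectare = 10000 m^2, so 0.06176 hectare = 0.06176 * 10000 = 617.6 m^2. Combine: 0.00032913692 m^3 / 617.6 m^2 = 5.3292894e-07 m. 1 astronomical_unit = 1.4959787e+11 m, so 5.3292894e-07 m = 5.3292894e-07 / 1.4959787e+11 = 3.56241e-18 astronomical_unit ≈ 3.562e-18 astronomical_unit (4 s.f.).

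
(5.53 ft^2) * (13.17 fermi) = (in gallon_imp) 1 ft^2 = 0.09290304 m^2, so 5.53 ft^2 = 5.53 * 0.09290304 = 0.51375381 m^2. 1 fermi = 1e-15 m, so 13.17 fermi = 13.17 * 1e-15 = 1.317e-14 m. Combine: 0.51375381 m^2 * 1.317e-14 m = 6.7661377e-15 m^3. 1 gallon_imp = 0.00454609 m^3, so 6.7661377e-15 m^3 = 6.7661377e-15 / 0.00454609 = 1.4883422e-12 gallon_imp ≈ 1.488e-12 gallon_imp (4 s.f.). Final answer: 1.488e-12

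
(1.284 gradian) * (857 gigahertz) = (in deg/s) 9.903e+11. Check: 1 gradian = 0.015707963 rad, so 1.284 gradian = 1.284 * 0.015707963 = 0.020169025 rad. 1 gigahertz = 1e+09 Hz, so 857 gigahertz = 857 * 1e+09 = 8.57e+11 Hz. Combine: 0.020169025 rad * 8.57e+11 Hz = 1.7284854e+10 rad/s. 1 deg/s = 0.017453293 rad/s, so 1.7284854e+10 rad/s = 1.7284854e+10 / 0.017453293 = 9.903492e+11 deg/s ≈ 9.903e+11 deg/s (4 s.f.).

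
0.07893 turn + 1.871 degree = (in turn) 0.08413. Check: 1 turn = 6.2831853 rad, so 0.07893 turn = 0.07893 * 6.2831853 = 0.49593182 rad. 1 degree = 0.017453293 rad, so 1.871 degree = 1.871 * 0.017453293 = 0.03265511 rad. Sum: 0.49593182 + 0.03265511 = 0.52858693 rad. 1 turn = 6.2831853 rad, so 0.52858693 rad = 0.52858693 / 6.2831853 = 0.084127222 turn ≈ 0.08413 turn (4 s.f.).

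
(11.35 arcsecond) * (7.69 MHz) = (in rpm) 4041. Check: 1 arcsecond = 4.8481368e-06 rad, so 11.35 arcsecond = 11.35 * 4.8481368e-06 = 5.5026353e-05 rad. 1 MHz = 1000000 Hz, so 7.69 MHz = 7.69 * 1000000 = 7690000 Hz. Combine: 5.5026353e-05 rad * 7690000 Hz = 423.15265 rad/s. 1 rpm = 0.10471976 rad/s, so 423.15265 rad/s = 423.15265 / 0.10471976 = 4040.8102 rpm ≈ 4041 rpm (4 s.f.).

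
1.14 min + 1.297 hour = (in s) 1 min = 60 s, so 1.14 min = 1.14 * 60 = 68.4 s. 1 hour = 3600 s, so 1.297 hour = 1.297 * 3600 = 4669.2 s. Sum: 68.4 + 4669.2 = 4737.6 s. Result: 4737.6 s ≈ 4738 s (4 s.f.). Final answer: 4738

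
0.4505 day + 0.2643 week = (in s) 1 day = 86400 s, so 0.4505 day = 0.4505 * 86400 = 38923.2 s. 1 week = 604800 s, so 0.2643 week = 0.2643 * 604800 = 159848.64 s. Sum: 38923.2 + 159848.64 = 198771.84 s. Result: 198771.84 s ≈ 1.988e+05 s (4 s.f.). Final answer: 1.988e+05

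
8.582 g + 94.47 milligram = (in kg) 0.008676. Check: 1 g = 0.001 kg, so 8.582 g = 8.582 * 0.001 = 0.008582 kg. 1 milligram = 1e-06 kg, so 94.47 milligram = 94.47 * 1e-06 = 9.447e-05 kg. Sum: 0.008582 + 9.447e-05 = 0.00867647 kg. Result: 0.00867647 kg ≈ 0.008676 kg (4 s.f.).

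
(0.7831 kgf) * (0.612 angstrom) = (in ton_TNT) 1 kgf = 9.80665 N, so 0.7831 kgf = 0.7831 * 9.80665 = 7.6795876 N. 1 angstrom = 1e-10 m, so 0.612 angstrom = 0.612 * 1e-10 = 6.12e-11 m. Combine: 7.6795876 N * 6.12e-11 m = 4.6999076e-10 J. 1 ton_TNT = 4.184e+09 J, so 4.6999076e-10 J = 4.6999076e-10 / 4.184e+09 = 1.1233049e-19 ton_TNT ≈ 1.123e-19 ton_TNT (4 s.f.). Final answer: 1.123e-19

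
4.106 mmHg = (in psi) 1 mmHg = 133.32237 Pa, so 4.106 mmHg = 4.106 * 133.32237 = 547.42164 Pa. 1 psi = 6894.7573 Pa, so 547.42164 Pa = 547.42164 / 6894.7573 = 0.079396797 psi ≈ 0.0794 psi (4 s.f.). Final answer: 0.0794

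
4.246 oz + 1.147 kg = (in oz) 1 oz = 0.028349523 kg, so 4.246 oz = 4.246 * 0.028349523 = 0.12037208 kg. 1.147 kg is already in kg. Sum: 0.12037208 + 1.147 = 1.2673721 kg. 1 oz = 0.028349523 kg, so 1.2673721 kg = 1.2673721 / 0.028349523 = 44.705234 oz ≈ 44.71 oz (4 s.f.). Final answer: 44.71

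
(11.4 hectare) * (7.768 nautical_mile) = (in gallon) 4.333e+11. Check: 1 hectare = 10000 m^2, so 11.4 hectare = 11.4 * 10000 = 114000 m^2. 1 nautical_mile = 1852 m, so 7.768 nautical_mile = 7.768 * 1852 = 14386.336 m. Combine: 114000 m^2 * 14386.336 m = 1.6400423e+09 m^3. 1 gallon = 0.0037854118 m^3, so 1.6400423e+09 m^3 = 1.6400423e+09 / 0.0037854118 = 4.3325334e+11 gallon ≈ 4.333e+11 gallon (4 s.f.).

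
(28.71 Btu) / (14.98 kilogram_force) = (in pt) 1 Btu = 1055.0559 J, so 28.71 Btu = 28.71 * 1055.0559 = 30290.654 J. 1 kilogram_force = 9.80665 N, so 14.98 kilogram_force = 14.98 * 9.80665 = 146.90362 N. Combine: 30290.654 J / 146.90362 N = 206.19406 m. 1 pt = 0.00035277778 m, so 206.19406 m = 206.19406 / 0.00035277778 = 584487.11 pt ≈ 5.845e+05 pt (4 s.f.). Final answer: 5.845e+05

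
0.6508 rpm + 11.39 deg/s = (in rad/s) 1 rpm = 0.10471976 rad/s, so 0.6508 rpm = 0.6508 * 0.10471976 = 0.068151617 rad/s. 1 deg/s = 0.017453293 rad/s, so 11.39 deg/s = 11.39 * 0.017453293 = 0.198793 rad/s. Sum: 0.068151617 + 0.198793 = 0.26694462 rad/s. Result: 0.26694462 rad/s ≈ 0.2669 rad/s (4 s.f.). Final answer: 0.2669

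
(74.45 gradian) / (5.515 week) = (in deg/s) 2.009e-05. Check: 1 gradian = 0.015707963 rad, so 74.45 gradian = 74.45 * 0.015707963 = 1.1694579 rad. 1 week = 604800 s, so 5.515 week = 5.515 * 604800 = 3335472 s. Combine: 1.1694579 rad / 3335472 s = 3.5061241e-07 rad/s. 1 deg/s = 0.017453293 rad/s, so 3.5061241e-07 rad/s = 3.5061241e-07 / 0.017453293 = 2.0088611e-05 deg/s ≈ 2.009e-05 deg/s (4 s.f.).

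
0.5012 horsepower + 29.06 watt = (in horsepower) 0.5402. Check: 1 horsepower = 745.69987 W, so 0.5012 horsepower = 0.5012 * 745.69987 = 373.74478 W. 29.06 watt = 29.06 W. Sum: 373.74478 + 29.06 = 402.80478 W. 1 horsepower = 745.69987 W, so 402.80478 W = 402.80478 / 745.69987 = 0.5401701 horsepower ≈ 0.5402 horsepower (4 s.f.).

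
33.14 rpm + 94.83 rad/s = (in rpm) 938.7. Check: 1 rpm = 0.10471976 rad/s, so 33.14 rpm = 33.14 * 0.10471976 = 3.4704127 rad/s. 94.83 rad/s is already in rad/s. Sum: 3.4704127 + 94.83 = 98.300413 rad/s. 1 rpm = 0.10471976 rad/s, so 98.300413 rad/s = 98.300413 / 0.10471976 = 938.6998 rpm ≈ 938.7 rpm (4 s.f.).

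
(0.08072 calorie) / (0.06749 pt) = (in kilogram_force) 1446. Check: 1 calorie = 4.184 J, so 0.08072 calorie = 0.08072 * 4.184 = 0.33773248 J. 1 pt = 0.00035277778 m, so 0.06749 pt = 0.06749 * 0.00035277778 = 2.3808972e-05 m. Combine: 0.33773248 J / 2.3808972e-05 m = 14185.093 N. 1 kilogram_force = 9.80665 N, so 14185.093 N = 14185.093 / 9.80665 = 1446.4769 kilogram_force ≈ 1446 kilogram_force (4 s.f.).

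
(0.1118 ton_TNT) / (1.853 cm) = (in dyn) 2.524e+15. Check: 1 ton_TNT = 4.184e+09 J, so 0.1118 ton_TNT = 0.1118 * 4.184e+09 = 4.677712e+08 J. 1 cm = 0.01 m, so 1.853 cm = 1.853 * 0.01 = 0.01853 m. Combine: 4.677712e+08 J / 0.01853 m = 2.5243994e+10 N. 1 dyn = 1e-05 N, so 2.5243994e+10 N = 2.5243994e+10 / 1e-05 = 2.5243994e+15 dyn ≈ 2.524e+15 dyn (4 s.f.).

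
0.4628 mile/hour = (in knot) 0.4022. Check: 1 mile/hour = 0.44704 m/s, so 0.4628 mile/hour = 0.4628 * 0.44704 = 0.20689011 m/s. 1 knot = 0.51444444 m/s, so 0.20689011 m/s = 0.20689011 / 0.51444444 = 0.4021622 knot ≈ 0.4022 knot (4 s.f.).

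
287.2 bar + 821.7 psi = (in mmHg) 2.579e+05. Check: 1 bar = 100000 Pa, so 287.2 bar = 287.2 * 100000 = 28720000 Pa. 1 psi = 6894.7573 Pa, so 821.7 psi = 821.7 * 6894.7573 = 5665422.1 Pa. Sum: 28720000 + 5665422.1 = 34385422 Pa. 1 mmHg = 133.32237 Pa, so 34385422 Pa = 34385422 / 133.32237 = 257911.88 mmHg ≈ 2.579e+05 mmHg (4 s.f.).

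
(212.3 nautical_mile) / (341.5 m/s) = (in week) 1 nautical_mile = 1852 m, so 212.3 nautical_mile = 212.3 * 1852 = 393179.6 m. 341.5 m/s is already in m/s. Combine: 393179.6 m / 341.5 m/s = 1151.3312 s. 1 week = 604800 s, so 1151.3312 s = 1151.3312 / 604800 = 0.0019036561 week ≈ 0.001904 week (4 s.f.). Final answer: 0.001904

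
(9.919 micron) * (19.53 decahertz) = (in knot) 0.003766. Check: 1 micron = 1e-06 m, so 9.919 micron = 9.919 * 1e-06 = 9.919e-06 m. 1 decahertz = 10 Hz, so 19.53 decahertz = 19.53 * 10 = 195.3 Hz. Combine: 9.919e-06 m * 195.3 Hz = 0.0019371807 m/s. 1 knot = 0.51444444 m/s, so 0.0019371807 m/s = 0.0019371807 / 0.51444444 = 0.003765578 knot ≈ 0.003766 knot (4 s.f.).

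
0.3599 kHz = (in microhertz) 1 kHz = 1000 Hz, so 0.3599 kHz = 0.3599 * 1000 = 359.9 Hz. 1 microhertz = 1e-06 Hz, so 359.9 Hz = 359.9 / 1e-06 = 3.599e+08 microhertz. Final answer: 3.599e+08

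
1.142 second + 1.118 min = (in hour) 1.142 second = 1.142 s. 1 min = 60 s, so 1.118 min = 1.118 * 60 = 67.08 s. Sum: 1.142 + 67.08 = 68.222 s. 1 hour = 3600 s, so 68.222 s = 68.222 / 3600 = 0.018950556 hour ≈ 0.01895 hour (4 s.f.). Final answer: 0.01895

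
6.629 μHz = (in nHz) 1 μHz = 1e-06 Hz, so 6.629 μHz = 6.629 * 1e-06 = 6.629e-06 Hz. 1 nHz = 1e-09 Hz, so 6.629e-06 Hz = 6.629e-06 / 1e-09 = 6629 nHz. Final answer: 6629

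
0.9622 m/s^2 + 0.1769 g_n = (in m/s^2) 0.9622 m/s^2 is already in m/s^2. 1 g_n = 9.80665 m/s^2, so 0.1769 g_n = 0.1769 * 9.80665 = 1.7347964 m/s^2. Sum: 0.9622 + 1.7347964 = 2.6969964 m/s^2. Result: 2.6969964 m/s^2 ≈ 2.697 m/s^2 (4 s.f.). Final answer: 2.697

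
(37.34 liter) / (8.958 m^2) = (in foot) 0.01368. Check: 1 liter = 0.001 m^3, so 37.34 liter = 37.34 * 0.001 = 0.03734 m^3. 8.958 m^2 is already in m^2. Combine: 0.03734 m^3 / 8.958 m^2 = 0.0041683411 m. 1 foot = 0.3048 m, so 0.0041683411 m = 0.0041683411 / 0.3048 = 0.01367566 foot ≈ 0.01368 foot (4 s.f.).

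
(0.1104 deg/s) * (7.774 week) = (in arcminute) 1 deg/s = 0.017453293 rad/s, so 0.1104 deg/s = 0.1104 * 0.017453293 = 0.0019268435 rad/s. 1 week = 604800 s, so 7.774 week = 7.774 * 604800 = 4701715.2 s. Combine: 0.0019268435 rad/s * 4701715.2 s = 9059.4693 rad. 1 arcminute = 0.00029088821 rad, so 9059.4693 rad = 9059.4693 / 0.00029088821 = 31144161 arcminute ≈ 3.114e+07 arcminute (4 s.f.). Final answer: 3.114e+07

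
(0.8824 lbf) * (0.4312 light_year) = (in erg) 1.601e+23. Check: 1 lbf = 4.4482216 N, so 0.8824 lbf = 0.8824 * 4.4482216 = 3.9251108 N. 1 light_year = 9.4607305e+15 m, so 0.4312 light_year = 0.4312 * 9.4607305e+15 = 4.079467e+15 m. Combine: 3.9251108 N * 4.079467e+15 m = 1.601236e+16 J. 1 erg = 1e-07 J, so 1.601236e+16 J = 1.601236e+16 / 1e-07 = 1.601236e+23 erg ≈ 1.601e+23 erg (4 s.f.).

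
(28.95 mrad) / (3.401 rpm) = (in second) 0.08129. Check: 1 mrad = 0.001 rad, so 28.95 mrad = 28.95 * 0.001 = 0.02895 rad. 1 rpm = 0.10471976 rad/s, so 3.401 rpm = 3.401 * 0.10471976 = 0.35615189 rad/s. Combine: 0.02895 rad / 0.35615189 rad/s = 0.081285544 s. 0.081285544 s = 0.081285544 second ≈ 0.08129 second (4 s.f.).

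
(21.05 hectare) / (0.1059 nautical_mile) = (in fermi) 1 hectare = 10000 m^2, so 21.05 hectare = 21.05 * 10000 = 210500 m^2. 1 nautical_mile = 1852 m, so 0.1059 nautical_mile = 0.1059 * 1852 = 196.1268 m. Combine: 210500 m^2 / 196.1268 m = 1073.2852 m. 1 fermi = 1e-15 m, so 1073.2852 m = 1073.2852 / 1e-15 = 1.0732852e+18 fermi ≈ 1.073e+18 fermi (4 s.f.). Final answer: 1.073e+18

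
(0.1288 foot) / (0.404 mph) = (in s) 1 foot = 0.3048 m, so 0.1288 foot = 0.1288 * 0.3048 = 0.03925824 m. 1 mph = 0.44704 m/s, so 0.404 mph = 0.404 * 0.44704 = 0.18060416 m/s. Combine: 0.03925824 m / 0.18060416 m/s = 0.21737174 s. Result: 0.21737174 s ≈ 0.2174 s (4 s.f.). Final answer: 0.2174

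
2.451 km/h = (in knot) 1.323. Check: 1 km/h = 0.27777778 m/s, so 2.451 km/h = 2.451 * 0.27777778 = 0.68083333 m/s. 1 knot = 0.51444444 m/s, so 0.68083333 m/s = 0.68083333 / 0.51444444 = 1.3234341 knot ≈ 1.323 knot (4 s.f.).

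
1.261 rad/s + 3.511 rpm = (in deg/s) 1.261 rad/s is already in rad/s. 1 rpm = 0.10471976 rad/s, so 3.511 rpm = 3.511 * 0.10471976 = 0.36767106 rad/s. Sum: 1.261 + 0.36767106 = 1.6286711 rad/s. 1 deg/s = 0.017453293 rad/s, so 1.6286711 rad/s = 1.6286711 / 0.017453293 = 93.315978 deg/s ≈ 93.32 deg/s (4 s.f.). Final answer: 93.32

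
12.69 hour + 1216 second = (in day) 1 hour = 3600 s, so 12.69 hour = 12.69 * 3600 = 45684 s. 1216 second = 1216 s. Sum: 45684 + 1216 = 46900 s. 1 day = 86400 s, so 46900 s = 46900 / 86400 = 0.54282407 day ≈ 0.5428 day (4 s.f.). Final answer: 0.5428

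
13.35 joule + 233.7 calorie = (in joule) 13.35 joule = 13.35 J. 1 calorie = 4.184 J, so 233.7 calorie = 233.7 * 4.184 = 977.8008 J. Sum: 13.35 + 977.8008 = 991.1508 J. 991.1508 J = 991.1508 joule ≈ 991.2 joule (4 s.f.). Final answer: 991.2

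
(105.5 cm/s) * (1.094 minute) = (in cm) 6925. Check: 1 cm/s = 0.01 m/s, so 105.5 cm/s = 105.5 * 0.01 = 1.055 m/s. 1 minute = 60 s, so 1.094 minute = 1.094 * 60 = 65.64 s. Combine: 1.055 m/s * 65.64 s = 69.2502 m. 1 cm = 0.01 m, so 69.2502 m = 69.2502 / 0.01 = 6925.02 cm ≈ 6925 cm (4 s.f.).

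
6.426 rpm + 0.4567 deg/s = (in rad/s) 0.6809. Check: 1 rpm = 0.10471976 rad/s, so 6.426 rpm = 6.426 * 0.10471976 = 0.67292915 rad/s. 1 deg/s = 0.017453293 rad/s, so 0.4567 deg/s = 0.4567 * 0.017453293 = 0.0079709187 rad/s. Sum: 0.67292915 + 0.0079709187 = 0.68090007 rad/s. Result: 0.68090007 rad/s ≈ 0.6809 rad/s (4 s.f.).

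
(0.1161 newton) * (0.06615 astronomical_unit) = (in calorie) 0.1161 newton = 0.1161 N. 1 astronomical_unit = 1.4959787e+11 m, so 0.06615 astronomical_unit = 0.06615 * 1.4959787e+11 = 9.8958991e+09 m. Combine: 0.1161 N * 9.8958991e+09 m = 1.1489139e+09 J. 1 calorie = 4.184 J, so 1.1489139e+09 J = 1.1489139e+09 / 4.184 = 2.7459701e+08 calorie ≈ 2.746e+08 calorie (4 s.f.). Final answer: 2.746e+08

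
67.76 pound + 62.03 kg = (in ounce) 3272. Check: 1 pound = 0.45359237 kg, so 67.76 pound = 67.76 * 0.45359237 = 30.735419 kg. 62.03 kg is already in kg. Sum: 30.735419 + 62.03 = 92.765419 kg. 1 ounce = 0.028349523 kg, so 92.765419 kg = 92.765419 / 0.028349523 = 3272.2039 ounce ≈ 3272 ounce (4 s.f.).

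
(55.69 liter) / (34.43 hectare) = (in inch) 1 liter = 0.001 m^3, so 55.69 liter = 55.69 * 0.001 = 0.05569 m^3. 1 hectare = 10000 m^2, so 34.43 hectare = 34.43 * 10000 = 344300 m^2. Combine: 0.05569 m^3 / 344300 m^2 = 1.6174848e-07 m. 1 inch = 0.0254 m, so 1.6174848e-07 m = 1.6174848e-07 / 0.0254 = 6.3680502e-06 inch ≈ 6.368e-06 inch (4 s.f.). Final answer: 6.368e-06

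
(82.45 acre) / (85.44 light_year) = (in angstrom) 1 acre = 4046.8564 m^2, so 82.45 acre = 82.45 * 4046.8564 = 333663.31 m^2. 1 light_year = 9.4607305e+15 m, so 85.44 light_year = 85.44 * 9.4607305e+15 = 8.0832481e+17 m. Combine: 333663.31 m^2 / 8.0832481e+17 m = 4.1278371e-13 m. 1 angstrom = 1e-10 m, so 4.1278371e-13 m = 4.1278371e-13 / 1e-10 = 0.0041278371 angstrom ≈ 0.004128 angstrom (4 s.f.). Final answer: 0.004128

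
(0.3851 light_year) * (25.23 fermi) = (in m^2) 1 light_year = 9.4607305e+15 m, so 0.3851 light_year = 0.3851 * 9.4607305e+15 = 3.6433273e+15 m. 1 fermi = 1e-15 m, so 25.23 fermi = 25.23 * 1e-15 = 2.523e-14 m. Combine: 3.6433273e+15 m * 2.523e-14 m = 91.921148 m^2. Result: 91.921148 m^2 ≈ 91.92 m^2 (4 s.f.). Final answer: 91.92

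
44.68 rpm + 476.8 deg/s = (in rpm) 1 rpm = 0.10471976 rad/s, so 44.68 rpm = 44.68 * 0.10471976 = 4.6788787 rad/s. 1 deg/s = 0.017453293 rad/s, so 476.8 deg/s = 476.8 * 0.017453293 = 8.3217299 rad/s. Sum: 4.6788787 + 8.3217299 = 13.000609 rad/s. 1 rpm = 0.10471976 rad/s, so 13.000609 rad/s = 13.000609 / 0.10471976 = 124.14667 rpm ≈ 124.1 rpm (4 s.f.). Final answer: 124.1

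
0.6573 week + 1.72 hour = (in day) 1 week = 604800 s, so 0.6573 week = 0.6573 * 604800 = 397535.04 s. 1 hour = 3600 s, so 1.72 hour = 1.72 * 3600 = 6192 s. Sum: 397535.04 + 6192 = 403727.04 s. 1 day = 86400 s, so 403727.04 s = 403727.04 / 86400 = 4.6727667 day ≈ 4.673 day (4 s.f.). Final answer: 4.673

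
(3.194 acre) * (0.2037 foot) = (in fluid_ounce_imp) 1 acre = 4046.8564 m^2, so 3.194 acre = 3.194 * 4046.8564 = 12925.659 m^2. 1 foot = 0.3048 m, so 0.2037 foot = 0.2037 * 0.3048 = 0.06208776 m. Combine: 12925.659 m^2 * 0.06208776 m = 802.52524 m^3. 1 fluid_ounce_imp = 2.8413063e-05 m^3, so 802.52524 m^3 = 802.52524 / 2.8413063e-05 = 28244940 fluid_ounce_imp ≈ 2.824e+07 fluid_ounce_imp (4 s.f.). Final answer: 2.824e+07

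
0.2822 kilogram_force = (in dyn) 2.767e+05. Check: 1 kilogram_force = 9.80665 N, so 0.2822 kilogram_force = 0.2822 * 9.80665 = 2.7674366 N. 1 dyn = 1e-05 N, so 2.7674366 N = 2.7674366 / 1e-05 = 276743.66 dyn ≈ 2.767e+05 dyn (4 s.f.).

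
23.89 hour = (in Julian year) 1 hour = 3600 s, so 23.89 hour = 23.89 * 3600 = 86004 s. 1 Julian year = 31557600 s, so 86004 s = 86004 / 31557600 = 0.0027253023 Julian year ≈ 0.002725 Julian year (4 s.f.). Final answer: 0.002725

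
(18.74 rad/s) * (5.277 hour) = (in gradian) 18.74 rad/s is already in rad/s. 1 hour = 3600 s, so 5.277 hour = 5.277 * 3600 = 18997.2 s. Combine: 18.74 rad/s * 18997.2 s = 356007.53 rad. 1 gradian = 0.015707963 rad, so 356007.53 rad = 356007.53 / 0.015707963 = 22664143 gradian ≈ 2.266e+07 gradian (4 s.f.). Final answer: 2.266e+07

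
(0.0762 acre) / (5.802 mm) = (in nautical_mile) 1 acre = 4046.8564 m^2, so 0.0762 acre = 0.0762 * 4046.8564 = 308.37046 m^2. 1 mm = 0.001 m, so 5.802 mm = 5.802 * 0.001 = 0.005802 m. Combine: 308.37046 m^2 / 0.005802 m = 53148.993 m. 1 nautical_mile = 1852 m, so 53148.993 m = 53148.993 / 1852 = 28.698161 nautical_mile ≈ 28.7 nautical_mile (4 s.f.). Final answer: 28.7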